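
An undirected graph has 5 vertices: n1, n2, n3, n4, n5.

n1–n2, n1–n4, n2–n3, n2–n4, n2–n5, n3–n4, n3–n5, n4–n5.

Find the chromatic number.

n2, n3, n4, n5 form a clique, so at least 4 colors are needed.
4 colors suffice: color red → {n2}; color blue → {n4}; color green → {n1, n3}; color yellow → {n5}. Every edge joins two different colors.

4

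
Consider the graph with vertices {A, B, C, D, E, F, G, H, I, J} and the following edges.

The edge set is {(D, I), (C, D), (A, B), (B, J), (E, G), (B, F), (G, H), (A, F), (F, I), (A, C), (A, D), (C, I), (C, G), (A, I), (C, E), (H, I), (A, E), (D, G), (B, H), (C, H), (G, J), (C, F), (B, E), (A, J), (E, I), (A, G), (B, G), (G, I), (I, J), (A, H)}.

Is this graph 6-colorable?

The chromatic number is 5. A, C, G, H, I are pairwise adjacent (a clique of size 5), so at least 5 colors are needed.
5 colors suffice: A=1, B=3, C=4, D=5, E=5, F=2, G=2, H=5, I=3, J=4.
Since 6 ≥ 5, a proper 6-coloring certainly exists.

Yes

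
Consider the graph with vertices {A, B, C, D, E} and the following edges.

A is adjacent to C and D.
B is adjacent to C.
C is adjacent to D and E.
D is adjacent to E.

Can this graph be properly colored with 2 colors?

A, C, D are mutually adjacent, so at least 3 colors are needed.
So 2 colors are not enough.

No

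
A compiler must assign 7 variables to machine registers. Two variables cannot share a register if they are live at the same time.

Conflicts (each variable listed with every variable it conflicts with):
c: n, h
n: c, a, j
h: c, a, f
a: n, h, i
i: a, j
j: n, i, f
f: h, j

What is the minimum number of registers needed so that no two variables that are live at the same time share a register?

The cycle f-h-c-n-j-f has odd length 5, so it cannot be 2-colored; at least 3 registers are needed.
A valid assignment using 3 registers: c=2, n=1, h=1, a=2, i=1, j=2, f=3. No two conflicting variables share a register.

3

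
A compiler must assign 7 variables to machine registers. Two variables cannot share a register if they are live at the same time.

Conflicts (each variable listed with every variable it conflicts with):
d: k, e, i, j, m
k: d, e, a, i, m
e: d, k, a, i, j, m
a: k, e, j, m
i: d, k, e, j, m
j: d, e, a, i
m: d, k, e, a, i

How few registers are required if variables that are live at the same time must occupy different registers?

5

d, k, e, i, m pairwise conflict, so at least 5 registers are needed.
Using 5 registers: d=2, k=3, e=1, a=2, i=4, j=3, m=5. Every pair that conflicts lands in different registers.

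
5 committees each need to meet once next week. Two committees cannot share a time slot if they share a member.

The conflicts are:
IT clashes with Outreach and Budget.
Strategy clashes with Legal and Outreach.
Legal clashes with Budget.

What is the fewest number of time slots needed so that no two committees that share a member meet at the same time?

The cycle Strategy-Legal-Budget-IT-Outreach-Strategy has odd length 5, so it cannot be 2-colored; at least 3 time slots are needed.
3 time slots suffice: time slot 1 → {Outreach, Budget}; time slot 2 → {IT, Legal}; time slot 3 → {Strategy}. No two conflicting committees share a time slot.

3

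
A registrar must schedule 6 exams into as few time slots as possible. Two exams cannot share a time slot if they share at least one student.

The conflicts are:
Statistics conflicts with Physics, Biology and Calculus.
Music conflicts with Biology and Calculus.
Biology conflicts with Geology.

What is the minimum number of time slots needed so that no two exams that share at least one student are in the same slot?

2

Music and Calculus conflict, so at least 2 time slots are needed.
A valid assignment using 2 time slots: Statistics=1, Physics=2, Music=1, Biology=2, Calculus=2, Geology=1. Every pair that conflicts lands in different time slots.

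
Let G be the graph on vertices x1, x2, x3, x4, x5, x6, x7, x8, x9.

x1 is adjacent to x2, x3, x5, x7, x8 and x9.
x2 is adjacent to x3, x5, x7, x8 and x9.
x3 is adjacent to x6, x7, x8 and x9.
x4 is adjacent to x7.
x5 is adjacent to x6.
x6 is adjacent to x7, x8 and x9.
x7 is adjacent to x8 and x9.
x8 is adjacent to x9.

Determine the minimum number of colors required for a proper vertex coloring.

x1, x2, x3, x7, x8, x9 form a clique, so at least 6 colors are needed.
6 colors suffice: x1=3, x2=4, x3=5, x4=2, x5=1, x6=3, x7=1, x8=2, x9=6. No two adjacent vertices share a color.

6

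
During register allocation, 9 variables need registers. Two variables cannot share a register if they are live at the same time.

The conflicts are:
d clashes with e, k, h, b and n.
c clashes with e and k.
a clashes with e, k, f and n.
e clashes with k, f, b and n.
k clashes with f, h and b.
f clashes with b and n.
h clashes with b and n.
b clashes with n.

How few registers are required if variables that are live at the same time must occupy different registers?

4

a, e, f, n pairwise conflict, so at least 4 registers are needed.
4 registers suffice: register 1 → {e, h}; register 2 → {k, n}; register 3 → {c, a, b}; register 4 → {d, f}. Every pair that conflicts lands in different registers.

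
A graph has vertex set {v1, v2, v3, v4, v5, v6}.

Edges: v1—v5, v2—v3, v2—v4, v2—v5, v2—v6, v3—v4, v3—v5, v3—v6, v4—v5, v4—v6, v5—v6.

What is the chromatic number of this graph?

v2, v3, v4, v5, v6 are mutually adjacent (a clique of size 5), so at least 5 colors are needed.
5 colors suffice: color 1 → {v5}; color 2 → {v1, v4}; color 3 → {v2}; color 4 → {v6}; color 5 → {v3}. Each edge has distinct colors on its endpoints.

5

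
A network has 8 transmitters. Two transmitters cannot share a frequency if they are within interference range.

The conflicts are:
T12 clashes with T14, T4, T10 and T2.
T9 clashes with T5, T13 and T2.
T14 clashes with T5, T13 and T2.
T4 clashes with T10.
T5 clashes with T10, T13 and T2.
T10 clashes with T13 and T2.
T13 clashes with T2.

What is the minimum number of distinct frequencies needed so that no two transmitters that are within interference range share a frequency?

4

T5, T10, T13, T2 all conflict with each other, so at least 4 frequencies are needed.
4 frequencies suffice: frequency 1 → {T4, T2}; frequency 2 → {T12, T5}; frequency 3 → {T9, T14, T10}; frequency 4 → {T13}. Every pair that conflicts lands in different frequencies.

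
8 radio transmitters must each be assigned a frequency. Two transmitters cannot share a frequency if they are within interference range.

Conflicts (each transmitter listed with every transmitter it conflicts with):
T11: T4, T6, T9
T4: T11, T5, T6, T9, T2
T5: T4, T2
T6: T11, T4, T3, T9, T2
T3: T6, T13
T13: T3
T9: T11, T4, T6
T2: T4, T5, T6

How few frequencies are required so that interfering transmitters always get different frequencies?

T11, T4, T6, T9 pairwise conflict, so at least 4 frequencies are needed.
Using 4 frequencies: T11=3, T4=2, T5=1, T6=1, T3=2, T13=1, T9=4, T2=3. Each listed conflict is separated.

4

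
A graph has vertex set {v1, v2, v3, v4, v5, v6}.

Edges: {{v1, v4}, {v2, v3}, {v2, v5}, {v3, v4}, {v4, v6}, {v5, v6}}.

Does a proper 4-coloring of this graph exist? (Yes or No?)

The chromatic number is 3. The cycle v5-v6-v4-v3-v2-v5 has odd length 5, so it cannot be 2-colored; at least 3 colors are needed.
A valid assignment using 3 colors: v1=2, v2=3, v3=2, v4=1, v5=1, v6=2.
Since 4 ≥ 3, a proper 4-coloring certainly exists.

Yes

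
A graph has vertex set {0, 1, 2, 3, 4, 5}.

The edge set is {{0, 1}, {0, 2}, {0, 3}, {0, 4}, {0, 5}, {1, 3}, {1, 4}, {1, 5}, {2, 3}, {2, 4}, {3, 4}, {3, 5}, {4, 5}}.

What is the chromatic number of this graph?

5

0, 1, 3, 4, 5 are pairwise adjacent (a clique of size 5), so at least 5 colors are needed.
5 colors suffice: color red → {3}; color blue → {0}; color green → {4}; color yellow → {1, 2}; color purple → {5}. Every edge joins two different colors.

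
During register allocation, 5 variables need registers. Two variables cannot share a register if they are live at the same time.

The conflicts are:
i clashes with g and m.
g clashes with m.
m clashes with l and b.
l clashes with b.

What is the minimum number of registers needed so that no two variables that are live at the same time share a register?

m, l, b are mutually in conflict, so at least 3 registers are needed.
Using 3 registers: i=3, g=2, m=1, l=2, b=3. Every pair that conflicts lands in different registers.

3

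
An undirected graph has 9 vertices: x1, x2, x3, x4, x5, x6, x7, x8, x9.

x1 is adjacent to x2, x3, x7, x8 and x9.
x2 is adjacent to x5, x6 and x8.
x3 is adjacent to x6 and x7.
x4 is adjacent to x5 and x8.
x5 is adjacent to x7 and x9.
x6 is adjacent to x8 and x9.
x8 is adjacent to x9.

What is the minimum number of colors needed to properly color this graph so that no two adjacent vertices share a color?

x1, x2, x8 are mutually adjacent, so at least 3 colors are needed.
3 colors suffice: x1=1, x2=3, x3=2, x4=3, x5=1, x6=1, x7=3, x8=2, x9=3. Each edge has distinct colors on its endpoints.

3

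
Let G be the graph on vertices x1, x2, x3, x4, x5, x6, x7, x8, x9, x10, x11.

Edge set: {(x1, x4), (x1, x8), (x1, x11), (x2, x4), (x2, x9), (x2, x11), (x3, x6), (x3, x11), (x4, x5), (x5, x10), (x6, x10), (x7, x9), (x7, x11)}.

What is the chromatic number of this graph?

3

The cycle x1-x11-x3-x6-x10-x5-x4-x1 has odd length 7, so it cannot be 2-colored; at least 3 colors are needed.
A valid assignment using 3 colors: x1=2, x2=2, x3=2, x4=1, x5=2, x6=1, x7=2, x8=1, x9=1, x10=3, x11=1. Every edge joins two different colors.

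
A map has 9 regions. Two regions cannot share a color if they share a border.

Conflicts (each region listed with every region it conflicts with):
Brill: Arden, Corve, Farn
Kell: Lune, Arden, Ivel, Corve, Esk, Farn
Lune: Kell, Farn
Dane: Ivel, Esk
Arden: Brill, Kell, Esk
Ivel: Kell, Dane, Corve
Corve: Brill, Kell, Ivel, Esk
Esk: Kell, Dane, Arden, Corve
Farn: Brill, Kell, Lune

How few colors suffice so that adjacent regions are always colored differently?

3

Kell, Arden, Esk pairwise conflict, so at least 3 colors are needed.
3 colors suffice: color 1 → {Brill, Kell, Dane}; color 2 → {Arden, Corve, Farn}; color 3 → {Lune, Ivel, Esk}. Each listed conflict is separated.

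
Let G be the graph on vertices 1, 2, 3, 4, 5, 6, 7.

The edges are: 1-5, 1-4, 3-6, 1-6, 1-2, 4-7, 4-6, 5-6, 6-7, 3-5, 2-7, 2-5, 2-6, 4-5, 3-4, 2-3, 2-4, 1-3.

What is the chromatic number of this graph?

1, 2, 3, 4, 5, 6 form a clique, so at least 6 colors are needed.
A valid assignment using 6 colors: 1=yellow, 2=red, 3=purple, 4=blue, 5=orange, 6=green, 7=yellow. Every edge joins two different colors.

6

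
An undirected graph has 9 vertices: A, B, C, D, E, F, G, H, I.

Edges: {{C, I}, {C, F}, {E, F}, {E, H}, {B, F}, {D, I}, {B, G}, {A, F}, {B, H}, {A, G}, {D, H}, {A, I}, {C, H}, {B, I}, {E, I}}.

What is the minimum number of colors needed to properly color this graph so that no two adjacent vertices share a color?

2

D and H are adjacent, so at least 2 colors are needed.
One proper 2-coloring: A=blue, B=blue, C=blue, D=blue, E=blue, F=red, G=red, H=red, I=red. Every edge joins two different colors.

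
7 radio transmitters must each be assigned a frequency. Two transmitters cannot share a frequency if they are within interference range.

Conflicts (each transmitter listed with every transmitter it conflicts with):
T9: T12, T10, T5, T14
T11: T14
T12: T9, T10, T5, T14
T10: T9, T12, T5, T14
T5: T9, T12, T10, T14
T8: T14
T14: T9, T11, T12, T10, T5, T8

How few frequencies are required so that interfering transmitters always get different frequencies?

5

T9, T12, T10, T5, T14 are mutually in conflict, so at least 5 frequencies are needed.
5 frequencies suffice: frequency 1 → {T14}; frequency 2 → {T9, T11, T8}; frequency 3 → {T10}; frequency 4 → {T12}; frequency 5 → {T5}. No two conflicting transmitters share a frequency.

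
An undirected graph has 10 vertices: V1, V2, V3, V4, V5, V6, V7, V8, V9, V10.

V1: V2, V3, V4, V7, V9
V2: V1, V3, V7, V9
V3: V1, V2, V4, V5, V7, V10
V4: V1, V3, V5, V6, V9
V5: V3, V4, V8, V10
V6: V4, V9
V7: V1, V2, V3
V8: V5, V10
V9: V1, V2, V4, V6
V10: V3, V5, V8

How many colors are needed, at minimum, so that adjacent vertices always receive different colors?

V1, V2, V3, V7 form a clique, so at least 4 colors are needed.
4 colors suffice: color R → {V3, V8, V9}; color B → {V1, V5, V6}; color G → {V2, V4, V10}; color Y → {V7}. Each edge has distinct colors on its endpoints.

4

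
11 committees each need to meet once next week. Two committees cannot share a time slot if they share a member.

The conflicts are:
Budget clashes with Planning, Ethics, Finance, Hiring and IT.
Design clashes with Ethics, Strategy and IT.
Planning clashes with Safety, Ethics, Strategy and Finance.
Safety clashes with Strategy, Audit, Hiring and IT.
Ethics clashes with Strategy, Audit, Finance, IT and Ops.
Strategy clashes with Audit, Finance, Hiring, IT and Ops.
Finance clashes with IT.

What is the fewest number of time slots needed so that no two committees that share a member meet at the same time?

4

Budget, Planning, Ethics, Finance all conflict with each other, so at least 4 time slots are needed.
4 time slots suffice: time slot 1 → {Budget, Strategy}; time slot 2 → {Safety, Ethics}; time slot 3 → {Planning, Audit, Hiring, IT, Ops}; time slot 4 → {Design, Finance}. Each listed conflict is separated.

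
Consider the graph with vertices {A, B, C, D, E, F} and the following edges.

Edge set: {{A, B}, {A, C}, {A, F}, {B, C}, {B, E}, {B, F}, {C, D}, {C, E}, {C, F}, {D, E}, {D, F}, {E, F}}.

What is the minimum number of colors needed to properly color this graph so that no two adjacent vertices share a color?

4

B, C, E, F form a clique, so at least 4 colors are needed.
One proper 4-coloring: A=4, B=3, C=1, D=3, E=4, F=2. Each edge has distinct colors on its endpoints.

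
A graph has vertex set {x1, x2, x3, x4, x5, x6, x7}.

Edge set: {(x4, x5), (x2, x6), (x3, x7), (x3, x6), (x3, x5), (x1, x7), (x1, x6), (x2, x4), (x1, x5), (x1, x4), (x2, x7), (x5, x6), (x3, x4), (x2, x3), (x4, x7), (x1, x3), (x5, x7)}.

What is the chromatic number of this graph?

5

x1, x3, x4, x5, x7 are mutually adjacent (a clique of size 5), so at least 5 colors are needed.
5 colors suffice: color 1 → {x3}; color 2 → {x6, x7}; color 3 → {x1, x2}; color 4 → {x4}; color 5 → {x5}. Each edge has distinct colors on its endpoints.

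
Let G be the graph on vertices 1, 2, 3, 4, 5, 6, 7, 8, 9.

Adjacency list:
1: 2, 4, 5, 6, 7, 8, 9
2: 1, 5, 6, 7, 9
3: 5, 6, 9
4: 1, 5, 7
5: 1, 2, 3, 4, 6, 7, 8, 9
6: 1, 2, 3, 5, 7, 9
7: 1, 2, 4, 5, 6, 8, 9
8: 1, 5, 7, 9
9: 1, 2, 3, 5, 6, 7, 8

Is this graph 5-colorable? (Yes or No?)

1, 2, 5, 6, 7, 9 form a clique, so at least 6 colors are needed.
So 5 colors are not enough.

No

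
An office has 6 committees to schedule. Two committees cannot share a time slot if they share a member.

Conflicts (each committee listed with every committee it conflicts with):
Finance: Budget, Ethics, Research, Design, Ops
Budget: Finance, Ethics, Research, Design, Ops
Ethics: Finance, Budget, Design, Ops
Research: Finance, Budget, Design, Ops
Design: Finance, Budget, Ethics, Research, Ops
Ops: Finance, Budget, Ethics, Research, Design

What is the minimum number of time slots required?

5

Finance, Budget, Ethics, Design, Ops are mutually in conflict, so at least 5 time slots are needed.
5 time slots suffice: Finance=3, Budget=2, Ethics=5, Research=5, Design=4, Ops=1. Every pair that conflicts lands in different time slots.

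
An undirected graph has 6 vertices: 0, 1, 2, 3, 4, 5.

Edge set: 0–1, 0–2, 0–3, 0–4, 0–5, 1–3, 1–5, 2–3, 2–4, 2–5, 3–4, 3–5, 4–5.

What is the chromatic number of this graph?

0, 2, 3, 4, 5 form a clique, so at least 5 colors are needed.
A valid assignment using 5 colors: 0=red, 1=yellow, 2=purple, 3=blue, 4=yellow, 5=green. Every edge joins two different colors.

5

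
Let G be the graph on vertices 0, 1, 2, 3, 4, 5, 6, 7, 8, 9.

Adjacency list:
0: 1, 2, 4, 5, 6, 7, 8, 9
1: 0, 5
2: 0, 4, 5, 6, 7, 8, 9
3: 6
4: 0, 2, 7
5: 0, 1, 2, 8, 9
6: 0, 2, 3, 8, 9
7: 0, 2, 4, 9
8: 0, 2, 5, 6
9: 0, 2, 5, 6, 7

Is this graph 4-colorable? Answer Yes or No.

Yes

The chromatic number is 4. 0, 2, 4, 7 are pairwise adjacent (a clique of size 4), so at least 4 colors are needed.
4 colors suffice: 0=red, 1=blue, 2=blue, 3=red, 4=yellow, 5=green, 6=green, 7=green, 8=yellow, 9=yellow.
That is already a proper 4-coloring.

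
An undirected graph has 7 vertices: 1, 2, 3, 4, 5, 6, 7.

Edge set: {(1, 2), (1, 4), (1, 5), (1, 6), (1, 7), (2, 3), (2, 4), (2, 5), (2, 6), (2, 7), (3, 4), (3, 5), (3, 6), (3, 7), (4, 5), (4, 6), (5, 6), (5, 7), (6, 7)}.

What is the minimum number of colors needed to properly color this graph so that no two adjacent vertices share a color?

1, 2, 5, 6, 7 form a clique, so at least 5 colors are needed.
One proper 5-coloring: 1=d, 2=a, 3=d, 4=e, 5=b, 6=c, 7=e. Every edge joins two different colors.

5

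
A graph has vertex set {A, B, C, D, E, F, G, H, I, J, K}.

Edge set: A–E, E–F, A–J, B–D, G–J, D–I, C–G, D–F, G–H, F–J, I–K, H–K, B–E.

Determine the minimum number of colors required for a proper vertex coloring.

3

The cycle G-J-F-D-I-K-H-G has odd length 7, so it cannot be 2-colored; at least 3 colors are needed.
3 colors suffice: color 1 → {C, D, E, H, J}; color 2 → {A, B, F, G, K}; color 3 → {I}. Each edge has distinct colors on its endpoints.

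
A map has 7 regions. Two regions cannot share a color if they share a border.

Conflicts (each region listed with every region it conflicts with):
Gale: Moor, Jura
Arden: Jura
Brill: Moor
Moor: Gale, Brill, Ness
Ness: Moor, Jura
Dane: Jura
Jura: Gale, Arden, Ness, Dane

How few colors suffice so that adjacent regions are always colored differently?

Arden and Jura conflict, so at least 2 colors are needed.
2 colors suffice: Gale=2, Arden=2, Brill=2, Moor=1, Ness=2, Dane=2, Jura=1. Every pair that conflicts lands in different colors.

2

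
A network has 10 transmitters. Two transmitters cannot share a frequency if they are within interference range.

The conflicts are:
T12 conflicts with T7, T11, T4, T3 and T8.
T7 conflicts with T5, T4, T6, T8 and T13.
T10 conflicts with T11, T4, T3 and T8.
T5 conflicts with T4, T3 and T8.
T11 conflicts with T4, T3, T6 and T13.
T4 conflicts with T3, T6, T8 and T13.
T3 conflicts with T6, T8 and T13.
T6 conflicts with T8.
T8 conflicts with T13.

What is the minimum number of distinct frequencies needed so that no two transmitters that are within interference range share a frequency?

T12, T7, T4, T8 are mutually in conflict, so at least 4 frequencies are needed.
Using 4 frequencies: T12=4, T7=3, T10=4, T5=4, T11=2, T4=1, T3=3, T6=4, T8=2, T13=4. Every pair that conflicts lands in different frequencies.

4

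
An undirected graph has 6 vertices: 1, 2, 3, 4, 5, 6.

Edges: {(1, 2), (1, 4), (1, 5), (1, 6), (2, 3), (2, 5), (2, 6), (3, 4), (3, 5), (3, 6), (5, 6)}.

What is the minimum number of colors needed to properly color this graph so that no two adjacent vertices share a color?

1, 2, 5, 6 are pairwise adjacent (a clique of size 4), so at least 4 colors are needed.
4 colors suffice: 1=blue, 2=green, 3=blue, 4=red, 5=red, 6=yellow. Every edge joins two different colors.

4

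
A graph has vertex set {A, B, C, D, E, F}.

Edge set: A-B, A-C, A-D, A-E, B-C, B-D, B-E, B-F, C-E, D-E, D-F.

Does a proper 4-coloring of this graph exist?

The chromatic number is 4. A, B, D, E are mutually adjacent (a clique of size 4), so at least 4 colors are needed.
4 colors suffice: color red → {B}; color blue → {C, D}; color green → {A, F}; color yellow → {E}.
That is already a proper 4-coloring.

Yes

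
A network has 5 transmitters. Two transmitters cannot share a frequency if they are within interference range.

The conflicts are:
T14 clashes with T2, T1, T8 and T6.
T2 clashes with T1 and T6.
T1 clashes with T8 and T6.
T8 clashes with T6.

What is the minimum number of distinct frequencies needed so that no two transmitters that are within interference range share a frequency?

T14, T2, T1, T6 all conflict with each other, so at least 4 frequencies are needed.
4 frequencies suffice: T14=1, T2=4, T1=2, T8=4, T6=3. Every pair that conflicts lands in different frequencies.

4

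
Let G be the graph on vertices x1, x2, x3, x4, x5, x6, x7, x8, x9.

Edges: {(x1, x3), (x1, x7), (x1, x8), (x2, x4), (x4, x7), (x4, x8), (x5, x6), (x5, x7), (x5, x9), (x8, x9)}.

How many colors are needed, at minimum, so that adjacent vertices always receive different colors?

The cycle x4-x7-x5-x9-x8-x4 has odd length 5, so it cannot be 2-colored; at least 3 colors are needed.
3 colors suffice: color 1 → {x1, x4, x5}; color 2 → {x2, x3, x6, x7, x8}; color 3 → {x9}. No two adjacent vertices share a color.

3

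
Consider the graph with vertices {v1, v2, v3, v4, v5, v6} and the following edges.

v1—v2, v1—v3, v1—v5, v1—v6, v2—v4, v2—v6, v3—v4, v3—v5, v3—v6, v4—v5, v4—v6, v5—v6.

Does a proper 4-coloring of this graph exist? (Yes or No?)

The chromatic number is 4. v1, v3, v5, v6 form a clique, so at least 4 colors are needed.
4 colors suffice: color 1 → {v6}; color 2 → {v1, v4}; color 3 → {v2, v5}; color 4 → {v3}.
That is already a proper 4-coloring.

Yes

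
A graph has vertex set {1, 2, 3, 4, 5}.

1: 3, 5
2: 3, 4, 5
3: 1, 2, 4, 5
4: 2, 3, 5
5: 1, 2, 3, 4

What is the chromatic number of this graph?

2, 3, 4, 5 are mutually adjacent (a clique of size 4), so at least 4 colors are needed.
One proper 4-coloring: 1=green, 2=yellow, 3=blue, 4=green, 5=red. Each edge has distinct colors on its endpoints.

4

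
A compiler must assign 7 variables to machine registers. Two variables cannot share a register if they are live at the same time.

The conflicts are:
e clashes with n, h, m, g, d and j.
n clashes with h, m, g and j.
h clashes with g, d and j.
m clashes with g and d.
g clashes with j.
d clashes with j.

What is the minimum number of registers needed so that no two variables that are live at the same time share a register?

5

e, n, h, g, j all conflict with each other, so at least 5 registers are needed.
A valid assignment using 5 registers: e=1, n=3, h=2, m=2, g=5, d=3, j=4. Each listed conflict is separated.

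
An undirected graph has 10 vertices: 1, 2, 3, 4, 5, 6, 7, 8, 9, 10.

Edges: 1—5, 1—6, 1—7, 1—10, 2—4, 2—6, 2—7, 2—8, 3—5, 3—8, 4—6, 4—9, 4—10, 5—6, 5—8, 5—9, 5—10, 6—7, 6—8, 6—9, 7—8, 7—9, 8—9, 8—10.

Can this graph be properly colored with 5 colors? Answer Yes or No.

The chromatic number is 4. 6, 7, 8, 9 are pairwise adjacent (a clique of size 4), so at least 4 colors are needed.
4 colors suffice: 1=a, 2=d, 3=b, 4=a, 5=c, 6=b, 7=c, 8=a, 9=d, 10=b.
Since 5 ≥ 4, a proper 5-coloring certainly exists.

Yes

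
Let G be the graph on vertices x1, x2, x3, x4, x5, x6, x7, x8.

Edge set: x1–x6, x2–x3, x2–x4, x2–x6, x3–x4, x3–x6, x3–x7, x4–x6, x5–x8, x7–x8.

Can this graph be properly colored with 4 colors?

The chromatic number is 4. x2, x3, x4, x6 are pairwise adjacent (a clique of size 4), so at least 4 colors are needed.
4 colors suffice: color 1 → {x6, x8}; color 2 → {x1, x3, x5}; color 3 → {x2, x7}; color 4 → {x4}.
That is already a proper 4-coloring.

Yes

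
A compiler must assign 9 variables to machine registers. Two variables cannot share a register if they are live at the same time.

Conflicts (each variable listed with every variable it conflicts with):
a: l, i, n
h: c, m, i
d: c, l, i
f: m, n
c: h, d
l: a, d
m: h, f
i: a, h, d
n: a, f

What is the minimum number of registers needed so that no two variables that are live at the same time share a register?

2

f and n conflict, so at least 2 registers are needed.
Using 2 registers: a=1, h=1, d=1, f=1, c=2, l=2, m=2, i=2, n=2. Each listed conflict is separated.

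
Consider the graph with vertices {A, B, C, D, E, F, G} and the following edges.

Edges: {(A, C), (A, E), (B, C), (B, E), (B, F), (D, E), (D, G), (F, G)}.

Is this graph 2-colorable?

The cycle B-F-G-D-E-B has odd length 5, so it cannot be 2-colored; at least 3 colors are needed.
So 2 colors are not enough.

No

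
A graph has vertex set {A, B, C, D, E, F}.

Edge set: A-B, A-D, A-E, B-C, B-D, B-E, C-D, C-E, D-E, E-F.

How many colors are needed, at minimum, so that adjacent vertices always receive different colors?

4

B, C, D, E form a clique, so at least 4 colors are needed.
4 colors suffice: color red → {E}; color blue → {B, F}; color green → {D}; color yellow → {A, C}. Each edge has distinct colors on its endpoints.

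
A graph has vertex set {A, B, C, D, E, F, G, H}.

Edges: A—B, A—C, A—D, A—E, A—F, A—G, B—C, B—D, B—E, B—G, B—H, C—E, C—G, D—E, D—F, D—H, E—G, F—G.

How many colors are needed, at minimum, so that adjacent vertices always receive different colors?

5

A, B, C, E, G are pairwise adjacent (a clique of size 5), so at least 5 colors are needed.
5 colors suffice: color red → {A, H}; color blue → {B, F}; color green → {D, G}; color yellow → {E}; color purple → {C}. No two adjacent vertices share a color.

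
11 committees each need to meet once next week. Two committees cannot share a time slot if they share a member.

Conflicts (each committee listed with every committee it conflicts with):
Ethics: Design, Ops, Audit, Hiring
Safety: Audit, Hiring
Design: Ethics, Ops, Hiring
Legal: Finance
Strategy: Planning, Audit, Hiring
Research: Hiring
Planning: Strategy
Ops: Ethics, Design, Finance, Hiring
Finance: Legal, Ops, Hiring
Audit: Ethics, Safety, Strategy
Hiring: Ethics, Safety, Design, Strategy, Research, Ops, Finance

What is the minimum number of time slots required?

4

Ethics, Design, Ops, Hiring are mutually in conflict, so at least 4 time slots are needed.
4 time slots suffice: time slot 1 → {Legal, Planning, Audit, Hiring}; time slot 2 → {Ethics, Safety, Strategy, Research, Finance}; time slot 3 → {Ops}; time slot 4 → {Design}. Each listed conflict is separated.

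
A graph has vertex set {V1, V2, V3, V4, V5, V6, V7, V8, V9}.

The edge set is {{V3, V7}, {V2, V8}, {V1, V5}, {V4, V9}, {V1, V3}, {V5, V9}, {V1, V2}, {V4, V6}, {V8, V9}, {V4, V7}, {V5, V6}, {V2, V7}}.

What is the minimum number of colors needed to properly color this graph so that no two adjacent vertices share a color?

3

The cycle V8-V9-V5-V1-V2-V8 has odd length 5, so it cannot be 2-colored; at least 3 colors are needed.
3 colors suffice: V1=B, V2=G, V3=G, V4=G, V5=R, V6=B, V7=R, V8=R, V9=B. Each edge has distinct colors on its endpoints.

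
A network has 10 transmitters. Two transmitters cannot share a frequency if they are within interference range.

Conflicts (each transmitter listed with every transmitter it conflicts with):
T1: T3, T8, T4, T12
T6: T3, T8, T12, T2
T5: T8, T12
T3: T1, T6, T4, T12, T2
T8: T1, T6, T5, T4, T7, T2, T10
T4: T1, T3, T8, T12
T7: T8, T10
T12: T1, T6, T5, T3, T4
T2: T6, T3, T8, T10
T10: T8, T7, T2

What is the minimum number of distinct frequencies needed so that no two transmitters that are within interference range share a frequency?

4

T1, T3, T4, T12 are mutually in conflict, so at least 4 frequencies are needed.
A valid assignment using 4 frequencies: T1=4, T6=3, T5=3, T3=1, T8=1, T4=3, T7=2, T12=2, T2=2, T10=3. Every pair that conflicts lands in different frequencies.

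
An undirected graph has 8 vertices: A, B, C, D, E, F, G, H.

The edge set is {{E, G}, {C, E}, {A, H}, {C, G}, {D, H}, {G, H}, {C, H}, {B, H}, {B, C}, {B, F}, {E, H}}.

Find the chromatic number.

4

C, E, G, H are pairwise adjacent (a clique of size 4), so at least 4 colors are needed.
One proper 4-coloring: A=2, B=3, C=2, D=2, E=3, F=1, G=4, H=1. No two adjacent vertices share a color.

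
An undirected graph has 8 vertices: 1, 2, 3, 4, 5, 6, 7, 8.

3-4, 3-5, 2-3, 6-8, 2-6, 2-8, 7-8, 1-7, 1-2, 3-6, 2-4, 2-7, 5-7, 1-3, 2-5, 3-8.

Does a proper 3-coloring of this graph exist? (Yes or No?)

2, 3, 6, 8 form a clique, so at least 4 colors are needed.
So 3 colors are not enough.

No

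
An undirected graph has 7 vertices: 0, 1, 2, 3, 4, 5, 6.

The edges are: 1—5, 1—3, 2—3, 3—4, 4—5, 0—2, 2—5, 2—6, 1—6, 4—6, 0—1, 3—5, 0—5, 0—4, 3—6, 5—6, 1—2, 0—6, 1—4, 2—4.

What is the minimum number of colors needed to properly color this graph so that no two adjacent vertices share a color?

6

1, 2, 3, 4, 5, 6 are mutually adjacent (a clique of size 6), so at least 6 colors are needed.
6 colors suffice: color a → {1}; color b → {4}; color c → {2}; color d → {5}; color e → {6}; color f → {0, 3}. No two adjacent vertices share a color.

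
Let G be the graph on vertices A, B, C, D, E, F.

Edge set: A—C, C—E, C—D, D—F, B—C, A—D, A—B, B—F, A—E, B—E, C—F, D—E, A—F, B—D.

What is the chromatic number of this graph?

5

A, B, C, D, F form a clique, so at least 5 colors are needed.
5 colors suffice: A=2, B=3, C=4, D=1, E=5, F=5. Every edge joins two different colors.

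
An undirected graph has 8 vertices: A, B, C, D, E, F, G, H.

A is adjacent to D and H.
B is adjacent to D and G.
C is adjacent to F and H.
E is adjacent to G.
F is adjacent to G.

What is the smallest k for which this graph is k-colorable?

The cycle B-G-F-C-H-A-D-B has odd length 7, so it cannot be 2-colored; at least 3 colors are needed.
One proper 3-coloring: A=1, B=2, C=1, D=3, E=2, F=2, G=1, H=2. Each edge has distinct colors on its endpoints.

3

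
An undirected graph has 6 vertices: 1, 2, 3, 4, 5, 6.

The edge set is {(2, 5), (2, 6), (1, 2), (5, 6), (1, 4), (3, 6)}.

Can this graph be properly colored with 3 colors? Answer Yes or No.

Yes

The chromatic number is 3. 2, 5, 6 are mutually adjacent, so at least 3 colors are needed.
3 colors suffice: 1=b, 2=a, 3=a, 4=a, 5=c, 6=b.
That is already a proper 3-coloring.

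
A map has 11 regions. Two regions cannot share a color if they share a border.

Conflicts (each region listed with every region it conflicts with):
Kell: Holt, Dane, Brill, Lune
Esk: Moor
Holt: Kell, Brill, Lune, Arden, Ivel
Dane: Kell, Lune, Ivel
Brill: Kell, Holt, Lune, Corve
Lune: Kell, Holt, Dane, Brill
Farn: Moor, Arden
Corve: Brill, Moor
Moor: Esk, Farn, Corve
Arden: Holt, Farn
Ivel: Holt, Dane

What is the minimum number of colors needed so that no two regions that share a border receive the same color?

Kell, Holt, Brill, Lune all conflict with each other, so at least 4 colors are needed.
A valid assignment using 4 colors: Kell=3, Esk=2, Holt=1, Dane=1, Brill=2, Lune=4, Farn=2, Corve=3, Moor=1, Arden=3, Ivel=2. Each listed conflict is separated.

4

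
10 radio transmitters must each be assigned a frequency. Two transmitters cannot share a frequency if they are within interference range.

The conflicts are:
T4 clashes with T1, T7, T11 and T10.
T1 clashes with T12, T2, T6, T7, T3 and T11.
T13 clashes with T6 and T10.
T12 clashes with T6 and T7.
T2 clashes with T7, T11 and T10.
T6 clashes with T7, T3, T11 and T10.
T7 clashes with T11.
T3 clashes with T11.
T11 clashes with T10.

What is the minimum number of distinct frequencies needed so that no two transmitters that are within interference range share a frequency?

T1, T12, T6, T7 all conflict with each other, so at least 4 frequencies are needed.
4 frequencies suffice: frequency 1 → {T4, T2, T6}; frequency 2 → {T1, T10}; frequency 3 → {T13, T12, T11}; frequency 4 → {T7, T3}. Each listed conflict is separated.

4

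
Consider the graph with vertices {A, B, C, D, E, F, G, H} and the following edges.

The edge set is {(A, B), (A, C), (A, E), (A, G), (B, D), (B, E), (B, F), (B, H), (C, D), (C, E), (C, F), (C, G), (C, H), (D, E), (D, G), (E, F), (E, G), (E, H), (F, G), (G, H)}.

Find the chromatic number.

C, E, F, G are pairwise adjacent (a clique of size 4), so at least 4 colors are needed.
A valid assignment using 4 colors: A=yellow, B=blue, C=blue, D=yellow, E=red, F=yellow, G=green, H=yellow. Each edge has distinct colors on its endpoints.

4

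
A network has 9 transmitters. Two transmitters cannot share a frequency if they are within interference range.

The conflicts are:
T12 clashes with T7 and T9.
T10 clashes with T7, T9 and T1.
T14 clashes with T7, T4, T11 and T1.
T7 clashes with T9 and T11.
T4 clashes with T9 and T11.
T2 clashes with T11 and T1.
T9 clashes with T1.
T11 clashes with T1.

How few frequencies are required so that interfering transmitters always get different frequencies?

T14, T4, T11 are mutually in conflict, so at least 3 frequencies are needed.
3 frequencies suffice: frequency 1 → {T9, T11}; frequency 2 → {T7, T4, T1}; frequency 3 → {T12, T10, T14, T2}. Each listed conflict is separated.

3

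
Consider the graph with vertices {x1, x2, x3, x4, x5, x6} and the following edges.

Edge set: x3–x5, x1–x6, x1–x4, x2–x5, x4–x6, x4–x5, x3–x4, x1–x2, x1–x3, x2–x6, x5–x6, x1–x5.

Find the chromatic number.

x1, x3, x4, x5 are pairwise adjacent (a clique of size 4), so at least 4 colors are needed.
4 colors suffice: color 1 → {x1}; color 2 → {x5}; color 3 → {x2, x4}; color 4 → {x3, x6}. Every edge joins two different colors.

4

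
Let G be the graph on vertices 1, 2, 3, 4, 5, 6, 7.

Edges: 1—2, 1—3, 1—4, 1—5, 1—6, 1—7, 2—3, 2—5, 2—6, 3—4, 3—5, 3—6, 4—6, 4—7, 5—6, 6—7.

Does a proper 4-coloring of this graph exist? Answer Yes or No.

1, 2, 3, 5, 6 are pairwise adjacent (a clique of size 5), so at least 5 colors are needed.
So 4 colors are not enough.

No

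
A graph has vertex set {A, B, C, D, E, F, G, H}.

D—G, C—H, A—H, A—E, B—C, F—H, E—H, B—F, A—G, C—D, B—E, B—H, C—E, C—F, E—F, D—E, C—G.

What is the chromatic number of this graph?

B, C, E, F, H form a clique, so at least 5 colors are needed.
5 colors suffice: color 1 → {E, G}; color 2 → {A, C}; color 3 → {D, H}; color 4 → {B}; color 5 → {F}. No two adjacent vertices share a color.

5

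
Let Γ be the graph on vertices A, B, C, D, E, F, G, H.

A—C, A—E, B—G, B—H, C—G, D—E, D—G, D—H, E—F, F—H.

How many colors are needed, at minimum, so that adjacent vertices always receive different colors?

3

The cycle D-E-A-C-G-D has odd length 5, so it cannot be 2-colored; at least 3 colors are needed.
3 colors suffice: color red → {E, G, H}; color blue → {A, B, D, F}; color green → {C}. Every edge joins two different colors.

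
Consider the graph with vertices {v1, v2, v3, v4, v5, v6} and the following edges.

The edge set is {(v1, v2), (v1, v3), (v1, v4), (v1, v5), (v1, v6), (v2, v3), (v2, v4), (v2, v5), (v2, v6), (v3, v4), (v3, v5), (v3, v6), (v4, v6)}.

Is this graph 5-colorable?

The chromatic number is 5. v1, v2, v3, v4, v6 form a clique, so at least 5 colors are needed.
5 colors suffice: v1=green, v2=red, v3=blue, v4=yellow, v5=yellow, v6=purple.
That is already a proper 5-coloring.

Yes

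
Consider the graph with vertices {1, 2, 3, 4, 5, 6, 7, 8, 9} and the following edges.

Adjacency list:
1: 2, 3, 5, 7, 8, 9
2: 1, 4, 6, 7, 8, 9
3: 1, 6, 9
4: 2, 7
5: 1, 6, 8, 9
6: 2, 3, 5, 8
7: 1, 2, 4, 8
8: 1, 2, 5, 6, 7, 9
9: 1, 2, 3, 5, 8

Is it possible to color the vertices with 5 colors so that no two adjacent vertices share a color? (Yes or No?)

The chromatic number is 4. 1, 2, 7, 8 are mutually adjacent (a clique of size 4), so at least 4 colors are needed.
4 colors suffice: color a → {2, 3, 5}; color b → {4, 8}; color c → {1, 6}; color d → {7, 9}.
Since 5 ≥ 4, a proper 5-coloring certainly exists.

Yes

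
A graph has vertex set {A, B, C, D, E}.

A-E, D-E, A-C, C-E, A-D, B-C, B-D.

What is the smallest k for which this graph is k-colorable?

3

A, D, E are mutually adjacent, so at least 3 colors are needed.
3 colors suffice: color red → {A, B}; color blue → {C, D}; color green → {E}. Every edge joins two different colors.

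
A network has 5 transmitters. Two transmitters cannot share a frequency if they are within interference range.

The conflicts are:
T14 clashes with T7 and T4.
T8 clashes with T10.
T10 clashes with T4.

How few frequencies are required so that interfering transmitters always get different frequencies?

T8 and T10 conflict, so at least 2 frequencies are needed.
2 frequencies suffice: frequency 1 → {T14, T10}; frequency 2 → {T7, T8, T4}. Each listed conflict is separated.

2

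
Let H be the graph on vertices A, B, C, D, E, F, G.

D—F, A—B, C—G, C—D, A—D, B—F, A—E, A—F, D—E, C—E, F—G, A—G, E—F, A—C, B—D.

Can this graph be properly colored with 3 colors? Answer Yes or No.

A, B, D, F are pairwise adjacent (a clique of size 4), so at least 4 colors are needed.
So 3 colors are not enough.

No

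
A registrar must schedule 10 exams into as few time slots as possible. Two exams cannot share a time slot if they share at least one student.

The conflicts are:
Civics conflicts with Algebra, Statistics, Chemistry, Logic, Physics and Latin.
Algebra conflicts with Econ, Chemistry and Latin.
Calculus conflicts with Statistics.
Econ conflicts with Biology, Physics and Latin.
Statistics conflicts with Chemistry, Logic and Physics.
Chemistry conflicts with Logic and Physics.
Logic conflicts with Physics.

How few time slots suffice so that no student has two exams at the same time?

5

Civics, Statistics, Chemistry, Logic, Physics pairwise conflict, so at least 5 time slots are needed.
5 time slots suffice: time slot 1 → {Civics, Calculus, Econ}; time slot 2 → {Biology, Chemistry, Latin}; time slot 3 → {Algebra, Statistics}; time slot 4 → {Physics}; time slot 5 → {Logic}. No two conflicting exams share a time slot.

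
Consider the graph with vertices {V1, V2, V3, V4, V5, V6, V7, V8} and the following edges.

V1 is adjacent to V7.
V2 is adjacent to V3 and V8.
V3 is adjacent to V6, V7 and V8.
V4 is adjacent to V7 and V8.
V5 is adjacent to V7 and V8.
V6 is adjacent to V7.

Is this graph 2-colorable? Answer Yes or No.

No

V2, V3, V8 are mutually adjacent, so at least 3 colors are needed.
So 2 colors are not enough.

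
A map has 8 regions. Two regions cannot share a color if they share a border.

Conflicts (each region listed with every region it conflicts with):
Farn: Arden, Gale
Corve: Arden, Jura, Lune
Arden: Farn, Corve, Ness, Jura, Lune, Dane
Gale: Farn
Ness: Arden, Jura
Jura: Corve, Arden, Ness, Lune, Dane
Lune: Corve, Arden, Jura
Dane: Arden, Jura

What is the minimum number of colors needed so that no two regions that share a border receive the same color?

Corve, Arden, Jura, Lune are mutually in conflict, so at least 4 colors are needed.
A valid assignment using 4 colors: Farn=2, Corve=4, Arden=1, Gale=1, Ness=3, Jura=2, Lune=3, Dane=3. No two conflicting regions share a color.

4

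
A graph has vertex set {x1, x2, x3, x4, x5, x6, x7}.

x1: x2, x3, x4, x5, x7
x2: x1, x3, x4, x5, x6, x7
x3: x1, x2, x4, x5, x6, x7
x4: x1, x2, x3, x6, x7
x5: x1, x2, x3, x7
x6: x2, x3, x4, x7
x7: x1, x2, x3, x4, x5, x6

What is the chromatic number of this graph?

5

x2, x3, x4, x6, x7 are pairwise adjacent (a clique of size 5), so at least 5 colors are needed.
A valid assignment using 5 colors: x1=4, x2=3, x3=2, x4=5, x5=5, x6=4, x7=1. Each edge has distinct colors on its endpoints.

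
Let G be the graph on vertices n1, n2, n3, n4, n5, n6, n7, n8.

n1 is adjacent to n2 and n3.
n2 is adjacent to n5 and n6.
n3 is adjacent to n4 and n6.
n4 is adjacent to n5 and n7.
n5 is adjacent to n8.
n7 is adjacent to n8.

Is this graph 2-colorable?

The cycle n5-n4-n3-n1-n2-n5 has odd length 5, so it cannot be 2-colored; at least 3 colors are needed.
So 2 colors are not enough.

No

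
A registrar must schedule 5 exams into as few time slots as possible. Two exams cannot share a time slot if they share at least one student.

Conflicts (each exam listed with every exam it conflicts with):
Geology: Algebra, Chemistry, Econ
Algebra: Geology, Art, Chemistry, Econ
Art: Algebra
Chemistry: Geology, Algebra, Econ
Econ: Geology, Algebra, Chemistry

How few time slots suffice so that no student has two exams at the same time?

Geology, Algebra, Chemistry, Econ all conflict with each other, so at least 4 time slots are needed.
Using 4 time slots: Geology=3, Algebra=1, Art=2, Chemistry=4, Econ=2. Every pair that conflicts lands in different time slots.

4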